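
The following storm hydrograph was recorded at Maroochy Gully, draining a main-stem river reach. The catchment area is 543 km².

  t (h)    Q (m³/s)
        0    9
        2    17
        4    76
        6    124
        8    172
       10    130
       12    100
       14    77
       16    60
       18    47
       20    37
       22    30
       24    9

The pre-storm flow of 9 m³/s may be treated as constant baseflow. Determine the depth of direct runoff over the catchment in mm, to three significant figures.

Direct runoff: 0.0, 8.0, 67.0, 115.0, 163.0, 121.0, 91.0, 68.0, 51.0, 38.0, 28.0, 21.0, 0.0 m³/s; ΣQ_DR = 771.0 m³/s.
V = ΣQ_DR · Δt = 771.0 × 7200 s = 5.551 × 10^6 m³.
Over A = 543 km², depth = V / A = 10.2 mm.

d ≈ 10.2 mm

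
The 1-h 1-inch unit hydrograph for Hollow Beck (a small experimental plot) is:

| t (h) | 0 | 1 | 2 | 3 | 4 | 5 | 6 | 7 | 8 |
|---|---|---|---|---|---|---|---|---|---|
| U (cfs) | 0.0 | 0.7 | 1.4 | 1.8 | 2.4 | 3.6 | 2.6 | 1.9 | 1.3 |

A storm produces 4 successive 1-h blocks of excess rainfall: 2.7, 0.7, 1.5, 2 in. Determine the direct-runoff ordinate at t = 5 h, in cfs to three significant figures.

By discrete convolution, Q_j = Σ (P_i / 1 in) · U_{j−i}.
At t = 5 h (j=5): Q = (2.7/1)·3.6 + (0.7/1)·2.4 + (1.5/1)·1.8 + (2/1)·1.4 = 16.9 cfs.

Q ≈ 16.9 cfs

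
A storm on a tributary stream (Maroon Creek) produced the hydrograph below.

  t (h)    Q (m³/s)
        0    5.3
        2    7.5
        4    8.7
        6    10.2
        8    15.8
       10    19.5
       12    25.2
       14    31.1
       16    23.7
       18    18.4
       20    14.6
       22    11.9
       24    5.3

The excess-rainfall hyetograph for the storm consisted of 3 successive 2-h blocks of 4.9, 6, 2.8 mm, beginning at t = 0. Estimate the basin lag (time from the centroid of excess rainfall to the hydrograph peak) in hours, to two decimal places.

Centroid of excess rainfall: t_c = Σ P_i·t̄_i / ΣP_i = 2.6934 h (block centres at 1, 3, 5 h).
Hydrograph peak occurs at t = 14 h, so basin lag t_L = 14 − 2.6934 = 11.31 h.

t_L ≈ 11.31 h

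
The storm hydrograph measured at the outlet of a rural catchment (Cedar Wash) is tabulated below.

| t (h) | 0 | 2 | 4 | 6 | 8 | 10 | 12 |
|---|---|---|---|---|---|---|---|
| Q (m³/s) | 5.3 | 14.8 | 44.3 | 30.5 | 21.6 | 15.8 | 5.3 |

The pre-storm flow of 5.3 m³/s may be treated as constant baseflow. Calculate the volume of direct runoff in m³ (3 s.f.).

V ≈ 7.24 × 10^5 m³

Direct-runoff ordinates (Q − Q_b): 0.0, 9.5, 39.0, 25.2, 16.3, 10.5, 0.0 m³/s.
ΣQ_DR = 100.5 m³/s.
With Δt = 2 h = 7200 s, V = ΣQ_DR · Δt = 100.5 × 7200 = 7.24 × 10^5 m³.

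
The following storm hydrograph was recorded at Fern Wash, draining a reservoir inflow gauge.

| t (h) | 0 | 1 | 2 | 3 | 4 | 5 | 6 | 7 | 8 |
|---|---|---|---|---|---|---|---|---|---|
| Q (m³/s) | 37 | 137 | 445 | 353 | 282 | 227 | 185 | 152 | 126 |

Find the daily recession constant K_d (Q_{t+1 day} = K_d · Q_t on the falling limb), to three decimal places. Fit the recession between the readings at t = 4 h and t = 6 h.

Between t = 4 h and t = 6 h the flow falls from 282 to 185 m³/s over 2×1 h = 2 h.
Per-interval ratio K = (185/282)^(1/2) = 0.8100; K_d = K^(24/1) = 0.006.

K_d ≈ 0.006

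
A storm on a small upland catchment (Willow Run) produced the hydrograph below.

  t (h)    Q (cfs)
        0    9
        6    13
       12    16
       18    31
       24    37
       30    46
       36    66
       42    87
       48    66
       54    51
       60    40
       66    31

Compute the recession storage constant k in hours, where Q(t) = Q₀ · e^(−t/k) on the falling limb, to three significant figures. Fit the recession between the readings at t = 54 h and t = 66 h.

On the falling limb, Q drops from 51 to 31 cfs between t = 54 h and t = 66 h (Δt = 12 h).
k = −Δt / ln(Q₂/Q₁) = −12 / ln(31/51) = 24.1 h.

k ≈ 24.1 h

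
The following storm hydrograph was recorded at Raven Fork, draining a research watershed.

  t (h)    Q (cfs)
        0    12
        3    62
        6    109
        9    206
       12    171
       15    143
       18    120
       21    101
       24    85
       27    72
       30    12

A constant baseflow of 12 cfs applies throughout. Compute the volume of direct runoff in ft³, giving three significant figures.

V ≈ 1.04 × 10^7 ft³

Direct-runoff ordinates (Q − Q_b): 0.0, 50.0, 97.0, 194.0, 159.0, 131.0, 108.0, 89.0, 73.0, 60.0, 0.0 cfs.
ΣQ_DR = 961.0 cfs.
With Δt = 3 h = 10800 s, V = ΣQ_DR · Δt = 961.0 × 10800 = 1.04 × 10^7 ft³.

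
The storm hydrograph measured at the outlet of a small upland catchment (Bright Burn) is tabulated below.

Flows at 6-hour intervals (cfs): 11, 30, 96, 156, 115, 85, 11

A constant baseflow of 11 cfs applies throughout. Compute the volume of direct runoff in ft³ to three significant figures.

Direct-runoff ordinates (Q − Q_b): 0.0, 19.0, 85.0, 145.0, 104.0, 74.0, 0.0 cfs.
ΣQ_DR = 427.0 cfs.
With Δt = 6 h = 21600 s, V = ΣQ_DR · Δt = 427.0 × 21600 = 9.22 × 10^6 ft³.

V ≈ 9.22 × 10^6 ft³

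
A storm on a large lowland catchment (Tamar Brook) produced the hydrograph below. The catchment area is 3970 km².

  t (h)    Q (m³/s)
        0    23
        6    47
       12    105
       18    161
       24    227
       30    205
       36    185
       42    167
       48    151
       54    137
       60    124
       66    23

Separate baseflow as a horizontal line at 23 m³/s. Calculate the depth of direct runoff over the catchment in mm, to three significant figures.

Direct runoff: 0.0, 24.0, 82.0, 138.0, 204.0, 182.0, 162.0, 144.0, 128.0, 114.0, 101.0, 0.0 m³/s; ΣQ_DR = 1279 m³/s.
V = ΣQ_DR · Δt = 1279 × 21600 s = 2.763 × 10^7 m³.
Over A = 3970 km², depth = V / A = 6.96 mm.

d ≈ 6.96 mm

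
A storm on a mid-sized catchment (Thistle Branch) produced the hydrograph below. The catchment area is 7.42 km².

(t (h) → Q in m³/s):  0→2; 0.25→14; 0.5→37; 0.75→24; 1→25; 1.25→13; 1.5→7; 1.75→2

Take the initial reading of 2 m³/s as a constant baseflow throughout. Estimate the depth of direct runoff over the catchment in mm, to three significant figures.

Direct runoff: 0.0, 12.0, 35.0, 22.0, 23.0, 11.0, 5.0, 0.0 m³/s; ΣQ_DR = 108.0 m³/s.
V = ΣQ_DR · Δt = 108.0 × 900 s = 97200 m³.
Over A = 7.42 km², depth = V / A = 13.1 mm.

d ≈ 13.1 mm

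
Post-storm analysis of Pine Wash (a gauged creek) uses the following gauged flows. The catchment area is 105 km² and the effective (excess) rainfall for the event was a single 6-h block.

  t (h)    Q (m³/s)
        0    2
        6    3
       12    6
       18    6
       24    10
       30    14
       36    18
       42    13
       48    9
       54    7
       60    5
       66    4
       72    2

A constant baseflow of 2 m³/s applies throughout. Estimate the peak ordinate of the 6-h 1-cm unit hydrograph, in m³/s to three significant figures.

U_p ≈ 10.7 m³/s

Direct runoff: 0.0, 1.0, 4.0, 4.0, 8.0, 12.0, 16.0, 11.0, 7.0, 5.0, 3.0, 2.0, 0.0 m³/s; ΣQ_DR = 73.00 m³/s, peak = 16.0 m³/s.
Runoff depth d = ΣQ_DR·Δt / A = 73.00 × 21600 / (105 km²) = 15.02 mm.
The 1-cm UH is the DRH scaled by (10 mm)/d, so U_p = 16.0 × 10/15.02 = 10.7 m³/s.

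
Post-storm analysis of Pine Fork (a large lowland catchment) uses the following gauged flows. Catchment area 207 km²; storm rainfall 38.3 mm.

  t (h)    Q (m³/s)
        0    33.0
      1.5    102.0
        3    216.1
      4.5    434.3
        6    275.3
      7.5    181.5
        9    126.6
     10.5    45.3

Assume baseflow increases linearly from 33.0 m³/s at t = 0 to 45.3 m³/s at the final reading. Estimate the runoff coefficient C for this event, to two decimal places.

ΣQ_DR = 1101 m³/s; V = ΣQ_DR·Δt = 5.945 × 10^6 m³.
Runoff depth d = V / A = 28.72 mm.
C = d / P = 28.72 / 38.3 = 0.75.

C ≈ 0.75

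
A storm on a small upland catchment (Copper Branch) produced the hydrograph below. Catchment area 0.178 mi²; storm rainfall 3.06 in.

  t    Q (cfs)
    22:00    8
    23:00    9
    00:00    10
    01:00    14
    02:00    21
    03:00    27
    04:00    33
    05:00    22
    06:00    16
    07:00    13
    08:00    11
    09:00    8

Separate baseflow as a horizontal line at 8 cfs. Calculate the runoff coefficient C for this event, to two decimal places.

ΣQ_DR = 96.00 cfs; V = ΣQ_DR·Δt = 3.456 × 10^5 ft³.
Runoff depth d = V / A = 0.8357 in.
C = d / P = 0.8357 / 3.06 = 0.27.

C ≈ 0.27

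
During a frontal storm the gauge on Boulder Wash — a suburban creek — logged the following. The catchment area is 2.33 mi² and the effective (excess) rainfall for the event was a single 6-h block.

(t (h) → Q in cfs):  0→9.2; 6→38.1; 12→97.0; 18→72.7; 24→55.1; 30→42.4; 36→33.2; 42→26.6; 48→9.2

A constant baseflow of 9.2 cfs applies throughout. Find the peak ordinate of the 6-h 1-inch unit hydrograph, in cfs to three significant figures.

U_p ≈ 73.2 cfs

Direct runoff: 0.0, 28.9, 87.8, 63.5, 45.9, 33.2, 24.0, 17.4, 0.0 cfs; ΣQ_DR = 300.7 cfs, peak = 87.8 cfs.
Runoff depth d = ΣQ_DR·Δt / A = 300.7 × 21600 / (2.33 mi²) = 1.200 in.
The 1-inch UH is the DRH scaled by (1 in)/d, so U_p = 87.8 × 1/1.200 = 73.2 cfs.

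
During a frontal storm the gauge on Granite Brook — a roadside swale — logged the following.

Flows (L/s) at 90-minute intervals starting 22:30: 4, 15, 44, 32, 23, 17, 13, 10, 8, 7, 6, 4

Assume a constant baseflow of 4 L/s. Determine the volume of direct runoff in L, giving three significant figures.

V ≈ 7.29 × 10^5 L

Direct-runoff ordinates (Q − Q_b): 0.0, 11.0, 40.0, 28.0, 19.0, 13.0, 9.0, 6.0, 4.0, 3.0, 2.0, 0.0 L/s.
ΣQ_DR = 135.0 L/s.
With Δt = 1.5 h = 5400 s, V = ΣQ_DR · Δt = 135.0 × 5400 = 7.29 × 10^5 L.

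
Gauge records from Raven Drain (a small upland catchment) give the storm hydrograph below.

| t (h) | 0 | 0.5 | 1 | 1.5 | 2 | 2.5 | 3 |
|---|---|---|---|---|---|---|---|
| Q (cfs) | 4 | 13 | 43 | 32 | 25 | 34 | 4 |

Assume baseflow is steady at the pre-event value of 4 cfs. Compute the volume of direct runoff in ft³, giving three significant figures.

V ≈ 2.29 × 10^5 ft³

Direct-runoff ordinates (Q − Q_b): 0.0, 9.0, 39.0, 28.0, 21.0, 30.0, 0.0 cfs.
ΣQ_DR = 127.0 cfs.
With Δt = 0.5 h = 1800 s, V = ΣQ_DR · Δt = 127.0 × 1800 = 2.29 × 10^5 ft³.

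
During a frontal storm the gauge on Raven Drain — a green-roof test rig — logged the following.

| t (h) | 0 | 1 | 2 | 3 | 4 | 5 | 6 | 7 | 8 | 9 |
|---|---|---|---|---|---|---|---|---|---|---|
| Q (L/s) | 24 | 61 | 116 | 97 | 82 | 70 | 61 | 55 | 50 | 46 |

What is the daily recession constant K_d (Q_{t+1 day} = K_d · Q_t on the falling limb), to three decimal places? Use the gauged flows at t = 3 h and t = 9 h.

K_d ≈ 0.051

Between t = 3 h and t = 9 h the flow falls from 97 to 46 L/s over 6×1 h = 6 h.
Per-interval ratio K = (46/97)^(1/6) = 0.8831; K_d = K^(24/1) = 0.051.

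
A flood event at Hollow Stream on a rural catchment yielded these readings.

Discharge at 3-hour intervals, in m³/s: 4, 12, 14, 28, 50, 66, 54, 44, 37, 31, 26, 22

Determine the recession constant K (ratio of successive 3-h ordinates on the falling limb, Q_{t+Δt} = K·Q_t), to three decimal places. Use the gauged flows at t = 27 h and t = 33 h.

K ≈ 0.842

Using the recession-limb readings at t = 27 h and t = 33 h: Q falls from 31 to 22 m³/s over 2 intervals.
K = (Q₂/Q₁)^(1/2) = (22/31)^(1/2) = 0.842.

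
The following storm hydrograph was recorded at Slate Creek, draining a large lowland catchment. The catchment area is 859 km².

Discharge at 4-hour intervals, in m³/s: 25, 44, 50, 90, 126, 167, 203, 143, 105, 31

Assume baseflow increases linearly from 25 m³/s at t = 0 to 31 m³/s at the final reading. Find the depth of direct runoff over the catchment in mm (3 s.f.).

d ≈ 11.8 mm

Direct runoff: 0.00, 18.33, 23.67, 63.00, 98.33, 138.67, 174.00, 113.33, 74.67, 0.00 m³/s; ΣQ_DR = 704.0 m³/s.
V = ΣQ_DR · Δt = 704.0 × 14400 s = 1.014 × 10^7 m³.
Over A = 859 km², depth = V / A = 11.8 mm.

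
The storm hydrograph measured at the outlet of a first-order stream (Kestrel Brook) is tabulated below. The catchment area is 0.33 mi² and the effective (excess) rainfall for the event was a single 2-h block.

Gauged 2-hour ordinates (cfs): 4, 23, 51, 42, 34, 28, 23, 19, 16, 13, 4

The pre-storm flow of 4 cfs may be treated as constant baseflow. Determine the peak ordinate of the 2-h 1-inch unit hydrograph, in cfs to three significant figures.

U_p ≈ 23.5 cfs

Direct runoff: 0.0, 19.0, 47.0, 38.0, 30.0, 24.0, 19.0, 15.0, 12.0, 9.0, 0.0 cfs; ΣQ_DR = 213.0 cfs, peak = 47.0 cfs.
Runoff depth d = ΣQ_DR·Δt / A = 213.0 × 7200 / (0.33 mi²) = 2.000 in.
The 1-inch UH is the DRH scaled by (1 in)/d, so U_p = 47.0 × 1/2.000 = 23.5 cfs.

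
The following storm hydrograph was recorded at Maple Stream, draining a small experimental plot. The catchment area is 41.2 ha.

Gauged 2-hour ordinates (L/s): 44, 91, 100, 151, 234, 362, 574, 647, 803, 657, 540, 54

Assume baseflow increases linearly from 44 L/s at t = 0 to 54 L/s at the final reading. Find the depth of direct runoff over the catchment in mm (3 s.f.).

d ≈ 64.1 mm

Direct runoff: 0.00, 46.09, 54.18, 104.27, 186.36, 313.45, 524.55, 596.64, 751.73, 604.82, 486.91, 0.00 L/s; ΣQ_DR = 3669 L/s.
V = ΣQ_DR · Δt = 3669 × 7200 s = 2.642 × 10^7 L.
Over A = 41.2 ha, depth = V / A = 64.1 mm.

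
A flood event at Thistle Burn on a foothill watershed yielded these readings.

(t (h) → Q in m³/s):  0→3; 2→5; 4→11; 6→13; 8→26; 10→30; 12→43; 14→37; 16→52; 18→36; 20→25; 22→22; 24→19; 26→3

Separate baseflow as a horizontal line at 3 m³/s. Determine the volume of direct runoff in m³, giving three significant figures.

V ≈ 2.04 × 10^6 m³

Direct-runoff ordinates (Q − Q_b): 0.0, 2.0, 8.0, 10.0, 23.0, 27.0, 40.0, 34.0, 49.0, 33.0, 22.0, 19.0, 16.0, 0.0 m³/s.
ΣQ_DR = 283.0 m³/s.
With Δt = 2 h = 7200 s, V = ΣQ_DR · Δt = 283.0 × 7200 = 2.04 × 10^6 m³.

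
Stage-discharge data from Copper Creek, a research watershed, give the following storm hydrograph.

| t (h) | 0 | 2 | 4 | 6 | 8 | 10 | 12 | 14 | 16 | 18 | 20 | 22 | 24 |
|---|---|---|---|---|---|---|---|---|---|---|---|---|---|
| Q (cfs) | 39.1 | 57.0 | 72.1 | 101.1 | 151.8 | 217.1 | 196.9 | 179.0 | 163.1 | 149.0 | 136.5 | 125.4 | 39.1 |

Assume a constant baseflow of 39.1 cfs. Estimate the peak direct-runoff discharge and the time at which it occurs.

Subtracting baseflow gives direct-runoff ordinates: 0.0, 17.9, 33.0, 62.0, 112.7, 178.0, 157.8, 139.9, 124.0, 109.9, 97.4, 86.3, 0.0 cfs.
The maximum is 178.0 cfs, occurring at the reading for t = 10 h.

Q_p = 178.0 cfs at t = 10 h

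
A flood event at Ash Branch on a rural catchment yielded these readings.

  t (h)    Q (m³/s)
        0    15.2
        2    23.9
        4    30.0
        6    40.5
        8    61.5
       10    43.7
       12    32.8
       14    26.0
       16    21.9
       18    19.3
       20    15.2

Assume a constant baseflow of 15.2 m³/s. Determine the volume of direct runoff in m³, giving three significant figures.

V ≈ 1.17 × 10^6 m³

Direct-runoff ordinates (Q − Q_b): 0.0, 8.7, 14.8, 25.3, 46.3, 28.5, 17.6, 10.8, 6.7, 4.1, 0.0 m³/s.
ΣQ_DR = 162.8 m³/s.
With Δt = 2 h = 7200 s, V = ΣQ_DR · Δt = 162.8 × 7200 = 1.17 × 10^6 m³.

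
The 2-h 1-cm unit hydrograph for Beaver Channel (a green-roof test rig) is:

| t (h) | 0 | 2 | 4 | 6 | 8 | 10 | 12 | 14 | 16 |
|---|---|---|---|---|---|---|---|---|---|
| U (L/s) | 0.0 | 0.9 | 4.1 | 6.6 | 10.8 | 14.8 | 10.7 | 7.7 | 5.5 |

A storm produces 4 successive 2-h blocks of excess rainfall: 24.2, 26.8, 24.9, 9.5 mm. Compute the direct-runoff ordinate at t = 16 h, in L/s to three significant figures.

By discrete convolution, Q_j = Σ (P_i / 10 mm) · U_{j−i}.
At t = 16 h (j=8): Q = (24.2/10)·5.5 + (26.8/10)·7.7 + (24.9/10)·10.7 + (9.5/10)·14.8 = 74.6 L/s.

Q ≈ 74.6 L/s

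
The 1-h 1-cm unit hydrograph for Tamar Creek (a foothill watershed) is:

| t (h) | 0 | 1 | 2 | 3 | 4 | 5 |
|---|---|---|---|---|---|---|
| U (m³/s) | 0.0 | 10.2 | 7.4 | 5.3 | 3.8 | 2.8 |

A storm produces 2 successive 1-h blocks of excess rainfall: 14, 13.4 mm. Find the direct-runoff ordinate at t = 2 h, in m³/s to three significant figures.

Q ≈ 24.0 m³/s

By discrete convolution, Q_j = Σ (P_i / 10 mm) · U_{j−i}.
At t = 2 h (j=2): Q = (14/10)·7.4 + (13.4/10)·10.2 = 24.0 m³/s.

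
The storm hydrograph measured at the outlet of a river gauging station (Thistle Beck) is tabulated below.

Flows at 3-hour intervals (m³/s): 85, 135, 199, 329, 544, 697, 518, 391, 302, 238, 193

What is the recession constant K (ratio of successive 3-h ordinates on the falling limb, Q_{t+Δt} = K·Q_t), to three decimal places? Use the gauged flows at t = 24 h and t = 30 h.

Using the recession-limb readings at t = 24 h and t = 30 h: Q falls from 302 to 193 m³/s over 2 intervals.
K = (Q₂/Q₁)^(1/2) = (193/302)^(1/2) = 0.799.

K ≈ 0.799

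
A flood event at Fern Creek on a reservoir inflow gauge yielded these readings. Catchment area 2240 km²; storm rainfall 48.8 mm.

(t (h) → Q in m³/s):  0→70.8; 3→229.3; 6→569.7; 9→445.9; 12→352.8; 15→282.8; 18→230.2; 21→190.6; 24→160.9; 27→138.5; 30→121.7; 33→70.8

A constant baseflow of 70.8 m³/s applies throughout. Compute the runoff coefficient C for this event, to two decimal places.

C ≈ 0.20

ΣQ_DR = 2014 m³/s; V = ΣQ_DR·Δt = 2.176 × 10^7 m³.
Runoff depth d = V / A = 9.712 mm.
C = d / P = 9.712 / 48.8 = 0.20.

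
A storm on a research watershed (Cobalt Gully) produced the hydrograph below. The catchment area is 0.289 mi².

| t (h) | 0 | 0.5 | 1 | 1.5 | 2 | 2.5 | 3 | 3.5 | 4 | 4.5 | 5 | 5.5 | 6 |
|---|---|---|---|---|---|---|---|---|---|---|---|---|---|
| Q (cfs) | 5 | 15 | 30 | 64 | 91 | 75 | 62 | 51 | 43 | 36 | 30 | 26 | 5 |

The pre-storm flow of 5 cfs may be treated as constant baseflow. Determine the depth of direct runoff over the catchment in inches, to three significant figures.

Direct runoff: 0.0, 10.0, 25.0, 59.0, 86.0, 70.0, 57.0, 46.0, 38.0, 31.0, 25.0, 21.0, 0.0 cfs; ΣQ_DR = 468.0 cfs.
V = ΣQ_DR · Δt = 468.0 × 1800 s = 8.424 × 10^5 ft³.
Over A = 0.289 mi², depth = V / A = 1.25 in.

d ≈ 1.25 in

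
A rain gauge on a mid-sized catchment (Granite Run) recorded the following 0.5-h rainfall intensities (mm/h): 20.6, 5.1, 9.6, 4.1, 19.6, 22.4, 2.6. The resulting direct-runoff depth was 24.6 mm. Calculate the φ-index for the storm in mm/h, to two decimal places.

φ ≈ 5.75 mm/h

Only the 4 blocks with intensity above φ contribute runoff: 20.6, 9.6, 19.6, 22.4 mm/h.
Σ(I−φ)·Δt = d  ⇒  (20.6+9.6+19.6+22.4 − 4φ)·0.5 = 24.6
φ = (72.20 − 24.6/0.5) / 4 = 5.75 mm/h.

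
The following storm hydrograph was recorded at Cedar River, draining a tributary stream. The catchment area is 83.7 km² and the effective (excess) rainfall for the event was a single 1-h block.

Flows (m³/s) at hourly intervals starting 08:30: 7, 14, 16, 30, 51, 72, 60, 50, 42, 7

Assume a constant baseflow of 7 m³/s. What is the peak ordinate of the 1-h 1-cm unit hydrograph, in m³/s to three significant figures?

Direct runoff: 0.0, 7.0, 9.0, 23.0, 44.0, 65.0, 53.0, 43.0, 35.0, 0.0 m³/s; ΣQ_DR = 279.0 m³/s, peak = 65.0 m³/s.
Runoff depth d = ΣQ_DR·Δt / A = 279.0 × 3600 / (83.7 km²) = 12.00 mm.
The 1-cm UH is the DRH scaled by (10 mm)/d, so U_p = 65.0 × 10/12.00 = 54.2 m³/s.

U_p ≈ 54.2 m³/s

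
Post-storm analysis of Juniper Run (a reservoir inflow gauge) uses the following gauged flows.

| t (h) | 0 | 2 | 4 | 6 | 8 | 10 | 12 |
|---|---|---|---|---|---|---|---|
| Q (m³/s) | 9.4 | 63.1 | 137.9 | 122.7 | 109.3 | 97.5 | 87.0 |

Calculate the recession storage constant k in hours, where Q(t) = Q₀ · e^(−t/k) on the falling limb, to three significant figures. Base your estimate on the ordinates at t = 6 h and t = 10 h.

k ≈ 17.4 h

On the falling limb, Q drops from 122.7 to 97.5 m³/s between t = 6 h and t = 10 h (Δt = 4 h).
k = −Δt / ln(Q₂/Q₁) = −4 / ln(97.5/122.7) = 17.4 h.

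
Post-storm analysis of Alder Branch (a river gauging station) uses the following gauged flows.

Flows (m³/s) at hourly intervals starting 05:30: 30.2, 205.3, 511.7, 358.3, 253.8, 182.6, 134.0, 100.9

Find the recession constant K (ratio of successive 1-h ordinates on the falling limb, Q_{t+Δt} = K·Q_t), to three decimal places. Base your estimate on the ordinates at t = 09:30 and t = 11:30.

Using the recession-limb readings at t = 09:30 and t = 11:30: Q falls from 253.8 to 134.0 m³/s over 2 intervals.
K = (Q₂/Q₁)^(1/2) = (134.0/253.8)^(1/2) = 0.727.

K ≈ 0.727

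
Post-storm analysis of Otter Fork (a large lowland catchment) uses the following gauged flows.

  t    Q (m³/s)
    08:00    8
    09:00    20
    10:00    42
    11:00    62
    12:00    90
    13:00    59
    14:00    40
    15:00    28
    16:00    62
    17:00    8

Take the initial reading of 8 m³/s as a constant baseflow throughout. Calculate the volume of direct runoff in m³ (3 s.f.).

V ≈ 1.22 × 10^6 m³

Direct-runoff ordinates (Q − Q_b): 0.0, 12.0, 34.0, 54.0, 82.0, 51.0, 32.0, 20.0, 54.0, 0.0 m³/s.
ΣQ_DR = 339.0 m³/s.
With Δt = 1 h = 3600 s, V = ΣQ_DR · Δt = 339.0 × 3600 = 1.22 × 10^6 m³.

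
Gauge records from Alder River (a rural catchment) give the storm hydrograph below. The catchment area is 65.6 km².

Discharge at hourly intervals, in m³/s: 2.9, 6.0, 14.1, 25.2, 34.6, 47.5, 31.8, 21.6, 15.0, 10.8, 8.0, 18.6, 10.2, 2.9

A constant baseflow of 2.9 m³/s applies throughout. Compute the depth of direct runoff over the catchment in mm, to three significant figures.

Direct runoff: 0.0, 3.1, 11.2, 22.3, 31.7, 44.6, 28.9, 18.7, 12.1, 7.9, 5.1, 15.7, 7.3, 0.0 m³/s; ΣQ_DR = 208.6 m³/s.
V = ΣQ_DR · Δt = 208.6 × 3600 s = 7.510 × 10^5 m³.
Over A = 65.6 km², depth = V / A = 11.4 mm.

d ≈ 11.4 mm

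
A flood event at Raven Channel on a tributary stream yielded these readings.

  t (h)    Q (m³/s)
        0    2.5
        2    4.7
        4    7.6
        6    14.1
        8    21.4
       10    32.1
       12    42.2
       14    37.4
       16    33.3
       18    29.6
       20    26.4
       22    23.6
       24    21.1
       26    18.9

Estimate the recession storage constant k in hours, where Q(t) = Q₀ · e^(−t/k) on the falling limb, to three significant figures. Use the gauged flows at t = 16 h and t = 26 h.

On the falling limb, Q drops from 33.3 to 18.9 m³/s between t = 16 h and t = 26 h (Δt = 10 h).
k = −Δt / ln(Q₂/Q₁) = −10 / ln(18.9/33.3) = 17.7 h.

k ≈ 17.7 h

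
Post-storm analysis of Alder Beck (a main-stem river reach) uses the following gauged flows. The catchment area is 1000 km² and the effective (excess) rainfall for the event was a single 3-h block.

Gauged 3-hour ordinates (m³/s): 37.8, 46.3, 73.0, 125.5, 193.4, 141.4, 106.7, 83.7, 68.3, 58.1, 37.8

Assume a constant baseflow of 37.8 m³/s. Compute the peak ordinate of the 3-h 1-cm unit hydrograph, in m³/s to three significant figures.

Direct runoff: 0.0, 8.5, 35.2, 87.7, 155.6, 103.6, 68.9, 45.9, 30.5, 20.3, 0.0 m³/s; ΣQ_DR = 556.2 m³/s, peak = 155.6 m³/s.
Runoff depth d = ΣQ_DR·Δt / A = 556.2 × 10800 / (1000 km²) = 6.007 mm.
The 1-cm UH is the DRH scaled by (10 mm)/d, so U_p = 155.6 × 10/6.007 = 259 m³/s.

U_p ≈ 259 m³/s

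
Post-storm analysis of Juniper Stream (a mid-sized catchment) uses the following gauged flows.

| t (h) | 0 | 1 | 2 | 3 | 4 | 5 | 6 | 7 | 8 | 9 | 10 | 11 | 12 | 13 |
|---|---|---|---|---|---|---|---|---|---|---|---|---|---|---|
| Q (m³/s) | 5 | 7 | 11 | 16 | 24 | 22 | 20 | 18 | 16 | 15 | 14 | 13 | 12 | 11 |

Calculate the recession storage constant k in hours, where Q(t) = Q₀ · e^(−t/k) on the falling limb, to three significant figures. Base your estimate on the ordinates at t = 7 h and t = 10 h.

On the falling limb, Q drops from 18 to 14 m³/s between t = 7 h and t = 10 h (Δt = 3 h).
k = −Δt / ln(Q₂/Q₁) = −3 / ln(14/18) = 11.9 h.

k ≈ 11.9 h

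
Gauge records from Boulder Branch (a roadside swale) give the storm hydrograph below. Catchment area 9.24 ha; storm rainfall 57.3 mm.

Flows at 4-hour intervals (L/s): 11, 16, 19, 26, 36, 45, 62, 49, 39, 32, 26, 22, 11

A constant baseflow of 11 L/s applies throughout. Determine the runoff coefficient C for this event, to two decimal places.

ΣQ_DR = 251.0 L/s; V = ΣQ_DR·Δt = 3.614 × 10^6 L.
Runoff depth d = V / A = 39.12 mm.
C = d / P = 39.12 / 57.3 = 0.68.

C ≈ 0.68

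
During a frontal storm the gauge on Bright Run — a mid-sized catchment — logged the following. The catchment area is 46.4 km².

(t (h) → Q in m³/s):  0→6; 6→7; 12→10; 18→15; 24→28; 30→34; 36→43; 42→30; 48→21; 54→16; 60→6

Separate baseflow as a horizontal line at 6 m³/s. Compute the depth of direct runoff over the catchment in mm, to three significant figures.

Direct runoff: 0.0, 1.0, 4.0, 9.0, 22.0, 28.0, 37.0, 24.0, 15.0, 10.0, 0.0 m³/s; ΣQ_DR = 150.0 m³/s.
V = ΣQ_DR · Δt = 150.0 × 21600 s = 3.240 × 10^6 m³.
Over A = 46.4 km², depth = V / A = 69.8 mm.

d ≈ 69.8 mm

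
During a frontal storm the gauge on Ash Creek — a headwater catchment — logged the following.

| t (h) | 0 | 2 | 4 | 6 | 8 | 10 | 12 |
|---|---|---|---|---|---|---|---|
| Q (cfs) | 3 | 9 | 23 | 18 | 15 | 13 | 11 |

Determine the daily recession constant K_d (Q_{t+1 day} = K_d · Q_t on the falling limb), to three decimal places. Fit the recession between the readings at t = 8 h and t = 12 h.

Between t = 8 h and t = 12 h the flow falls from 15 to 11 cfs over 2×2 h = 4 h.
Per-interval ratio K = (11/15)^(1/2) = 0.8563; K_d = K^(24/2) = 0.156.

K_d ≈ 0.156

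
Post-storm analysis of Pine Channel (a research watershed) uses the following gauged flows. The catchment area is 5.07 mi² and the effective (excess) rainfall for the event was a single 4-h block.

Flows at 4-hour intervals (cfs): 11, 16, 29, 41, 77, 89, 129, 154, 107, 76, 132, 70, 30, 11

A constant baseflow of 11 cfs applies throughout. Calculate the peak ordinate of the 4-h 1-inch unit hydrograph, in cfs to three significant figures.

U_p ≈ 143 cfs

Direct runoff: 0.0, 5.0, 18.0, 30.0, 66.0, 78.0, 118.0, 143.0, 96.0, 65.0, 121.0, 59.0, 19.0, 0.0 cfs; ΣQ_DR = 818.0 cfs, peak = 143.0 cfs.
Runoff depth d = ΣQ_DR·Δt / A = 818.0 × 14400 / (5.07 mi²) = 1.000 in.
The 1-inch UH is the DRH scaled by (1 in)/d, so U_p = 143.0 × 1/1.000 = 143 cfs.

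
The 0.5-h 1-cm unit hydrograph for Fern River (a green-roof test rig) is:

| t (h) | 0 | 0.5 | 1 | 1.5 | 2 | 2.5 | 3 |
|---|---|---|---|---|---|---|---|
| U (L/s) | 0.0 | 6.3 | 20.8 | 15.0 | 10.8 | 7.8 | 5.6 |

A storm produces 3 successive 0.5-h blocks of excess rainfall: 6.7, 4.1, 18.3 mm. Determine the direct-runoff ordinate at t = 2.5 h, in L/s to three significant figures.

Q ≈ 37.1 L/s

By discrete convolution, Q_j = Σ (P_i / 10 mm) · U_{j−i}.
At t = 2.5 h (j=5): Q = (6.7/10)·7.8 + (4.1/10)·10.8 + (18.3/10)·15.0 = 37.1 L/s.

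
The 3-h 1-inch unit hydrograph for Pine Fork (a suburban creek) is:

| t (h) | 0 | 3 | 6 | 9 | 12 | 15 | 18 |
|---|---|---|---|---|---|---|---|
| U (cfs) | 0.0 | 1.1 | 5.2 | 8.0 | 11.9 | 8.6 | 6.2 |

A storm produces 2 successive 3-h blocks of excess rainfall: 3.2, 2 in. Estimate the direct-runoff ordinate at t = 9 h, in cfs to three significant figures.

By discrete convolution, Q_j = Σ (P_i / 1 in) · U_{j−i}.
At t = 9 h (j=3): Q = (3.2/1)·8.0 + (2/1)·5.2 = 36.0 cfs.

Q ≈ 36.0 cfs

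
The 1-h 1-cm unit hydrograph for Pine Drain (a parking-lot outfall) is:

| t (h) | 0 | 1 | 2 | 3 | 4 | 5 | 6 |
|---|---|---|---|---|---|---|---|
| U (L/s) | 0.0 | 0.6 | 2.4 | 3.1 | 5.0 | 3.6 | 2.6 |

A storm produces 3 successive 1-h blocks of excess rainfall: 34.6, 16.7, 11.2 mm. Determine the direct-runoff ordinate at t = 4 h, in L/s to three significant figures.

Q ≈ 25.2 L/s

By discrete convolution, Q_j = Σ (P_i / 10 mm) · U_{j−i}.
At t = 4 h (j=4): Q = (34.6/10)·5.0 + (16.7/10)·3.1 + (11.2/10)·2.4 = 25.2 L/s.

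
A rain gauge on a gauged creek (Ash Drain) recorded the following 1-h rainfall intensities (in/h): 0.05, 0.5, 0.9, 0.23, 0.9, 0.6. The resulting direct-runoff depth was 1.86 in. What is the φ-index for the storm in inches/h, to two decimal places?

φ ≈ 0.26 in/h

Only the 4 blocks with intensity above φ contribute runoff: 0.5, 0.9, 0.9, 0.6 in/h.
Σ(I−φ)·Δt = d  ⇒  (0.5+0.9+0.9+0.6 − 4φ)·1 = 1.86
φ = (2.900 − 1.86/1) / 4 = 0.26 in/h.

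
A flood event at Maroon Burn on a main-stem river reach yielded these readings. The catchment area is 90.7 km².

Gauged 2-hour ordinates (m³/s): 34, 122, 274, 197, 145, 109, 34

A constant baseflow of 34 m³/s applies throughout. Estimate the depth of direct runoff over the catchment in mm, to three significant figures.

Direct runoff: 0.0, 88.0, 240.0, 163.0, 111.0, 75.0, 0.0 m³/s; ΣQ_DR = 677.0 m³/s.
V = ΣQ_DR · Δt = 677.0 × 7200 s = 4.874 × 10^6 m³.
Over A = 90.7 km², depth = V / A = 53.7 mm.

d ≈ 53.7 mm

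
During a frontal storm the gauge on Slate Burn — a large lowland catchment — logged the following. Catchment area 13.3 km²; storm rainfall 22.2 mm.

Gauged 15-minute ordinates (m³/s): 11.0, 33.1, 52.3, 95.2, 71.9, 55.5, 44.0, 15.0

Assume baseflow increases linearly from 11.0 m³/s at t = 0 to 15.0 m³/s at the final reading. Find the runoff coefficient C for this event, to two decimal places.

ΣQ_DR = 274.0 m³/s; V = ΣQ_DR·Δt = 2.466 × 10^5 m³.
Runoff depth d = V / A = 18.54 mm.
C = d / P = 18.54 / 22.2 = 0.84.

C ≈ 0.84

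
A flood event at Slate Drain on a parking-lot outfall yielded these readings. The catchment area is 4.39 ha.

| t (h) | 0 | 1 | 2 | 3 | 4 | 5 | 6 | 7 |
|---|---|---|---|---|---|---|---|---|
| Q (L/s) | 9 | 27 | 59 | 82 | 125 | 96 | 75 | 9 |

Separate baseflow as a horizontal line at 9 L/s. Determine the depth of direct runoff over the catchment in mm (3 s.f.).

Direct runoff: 0.0, 18.0, 50.0, 73.0, 116.0, 87.0, 66.0, 0.0 L/s; ΣQ_DR = 410.0 L/s.
V = ΣQ_DR · Δt = 410.0 × 3600 s = 1.476 × 10^6 L.
Over A = 4.39 ha, depth = V / A = 33.6 mm.

d ≈ 33.6 mm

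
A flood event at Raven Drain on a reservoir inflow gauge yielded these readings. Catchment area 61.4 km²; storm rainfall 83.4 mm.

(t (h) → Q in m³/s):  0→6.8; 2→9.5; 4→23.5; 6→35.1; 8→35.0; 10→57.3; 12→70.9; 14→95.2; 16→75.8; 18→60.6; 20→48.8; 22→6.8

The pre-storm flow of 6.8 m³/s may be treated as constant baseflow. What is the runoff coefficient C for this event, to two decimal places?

C ≈ 0.62

ΣQ_DR = 443.7 m³/s; V = ΣQ_DR·Δt = 3.195 × 10^6 m³.
Runoff depth d = V / A = 52.03 mm.
C = d / P = 52.03 / 83.4 = 0.62.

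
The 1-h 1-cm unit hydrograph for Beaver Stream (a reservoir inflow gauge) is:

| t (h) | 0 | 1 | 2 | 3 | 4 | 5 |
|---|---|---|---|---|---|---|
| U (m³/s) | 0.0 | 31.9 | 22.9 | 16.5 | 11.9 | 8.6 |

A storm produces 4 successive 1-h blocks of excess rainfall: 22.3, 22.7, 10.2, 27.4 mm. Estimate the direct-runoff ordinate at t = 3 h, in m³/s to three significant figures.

Q ≈ 121 m³/s

By discrete convolution, Q_j = Σ (P_i / 10 mm) · U_{j−i}.
At t = 3 h (j=3): Q = (22.3/10)·16.5 + (22.7/10)·22.9 + (10.2/10)·31.9 + (27.4/10)·0.0 = 121 m³/s.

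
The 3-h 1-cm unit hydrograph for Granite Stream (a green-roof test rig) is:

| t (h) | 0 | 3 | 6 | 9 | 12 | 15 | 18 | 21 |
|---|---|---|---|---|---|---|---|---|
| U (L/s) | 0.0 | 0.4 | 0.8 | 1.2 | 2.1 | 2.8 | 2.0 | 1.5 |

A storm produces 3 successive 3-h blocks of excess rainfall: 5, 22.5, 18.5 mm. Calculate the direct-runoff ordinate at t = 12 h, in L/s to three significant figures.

Q ≈ 5.23 L/s

By discrete convolution, Q_j = Σ (P_i / 10 mm) · U_{j−i}.
At t = 12 h (j=4): Q = (5/10)·2.1 + (22.5/10)·1.2 + (18.5/10)·0.8 = 5.23 L/s.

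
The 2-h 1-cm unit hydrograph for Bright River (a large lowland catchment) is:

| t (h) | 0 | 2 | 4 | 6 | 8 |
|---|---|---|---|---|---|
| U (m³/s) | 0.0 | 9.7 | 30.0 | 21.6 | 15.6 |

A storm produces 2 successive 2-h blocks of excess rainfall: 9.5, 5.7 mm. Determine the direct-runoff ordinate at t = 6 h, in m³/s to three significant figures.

Q ≈ 37.6 m³/s

By discrete convolution, Q_j = Σ (P_i / 10 mm) · U_{j−i}.
At t = 6 h (j=3): Q = (9.5/10)·21.6 + (5.7/10)·30.0 = 37.6 m³/s.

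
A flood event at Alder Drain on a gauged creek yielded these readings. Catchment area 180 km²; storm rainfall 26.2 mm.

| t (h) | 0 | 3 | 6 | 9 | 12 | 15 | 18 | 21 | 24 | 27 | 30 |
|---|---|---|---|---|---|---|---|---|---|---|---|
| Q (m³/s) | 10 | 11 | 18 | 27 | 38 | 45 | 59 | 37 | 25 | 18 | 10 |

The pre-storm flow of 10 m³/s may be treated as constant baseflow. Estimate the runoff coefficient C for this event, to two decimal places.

ΣQ_DR = 188.0 m³/s; V = ΣQ_DR·Δt = 2.030 × 10^6 m³.
Runoff depth d = V / A = 11.28 mm.
C = d / P = 11.28 / 26.2 = 0.43.

C ≈ 0.43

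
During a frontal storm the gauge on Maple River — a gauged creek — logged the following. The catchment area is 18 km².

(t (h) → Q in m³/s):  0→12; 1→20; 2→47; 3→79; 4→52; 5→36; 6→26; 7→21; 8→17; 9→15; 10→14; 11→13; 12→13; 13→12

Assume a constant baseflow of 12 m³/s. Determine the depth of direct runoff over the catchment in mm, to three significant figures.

d ≈ 41.8 mm

Direct runoff: 0.0, 8.0, 35.0, 67.0, 40.0, 24.0, 14.0, 9.0, 5.0, 3.0, 2.0, 1.0, 1.0, 0.0 m³/s; ΣQ_DR = 209.0 m³/s.
V = ΣQ_DR · Δt = 209.0 × 3600 s = 7.524 × 10^5 m³.
Over A = 18 km², depth = V / A = 41.8 mm.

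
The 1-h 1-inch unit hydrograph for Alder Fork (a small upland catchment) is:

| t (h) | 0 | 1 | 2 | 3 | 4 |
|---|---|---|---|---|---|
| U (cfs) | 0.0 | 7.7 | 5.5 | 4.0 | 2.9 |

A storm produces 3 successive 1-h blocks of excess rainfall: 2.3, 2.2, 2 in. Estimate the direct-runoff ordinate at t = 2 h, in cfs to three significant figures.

By discrete convolution, Q_j = Σ (P_i / 1 in) · U_{j−i}.
At t = 2 h (j=2): Q = (2.3/1)·5.5 + (2.2/1)·7.7 + (2/1)·0.0 = 29.6 cfs.

Q ≈ 29.6 cfs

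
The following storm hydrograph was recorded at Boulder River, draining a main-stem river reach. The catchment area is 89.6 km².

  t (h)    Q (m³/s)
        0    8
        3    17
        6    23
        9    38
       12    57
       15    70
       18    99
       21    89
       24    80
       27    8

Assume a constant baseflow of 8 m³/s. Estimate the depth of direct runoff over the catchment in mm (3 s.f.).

d ≈ 49.3 mm

Direct runoff: 0.0, 9.0, 15.0, 30.0, 49.0, 62.0, 91.0, 81.0, 72.0, 0.0 m³/s; ΣQ_DR = 409.0 m³/s.
V = ΣQ_DR · Δt = 409.0 × 10800 s = 4.417 × 10^6 m³.
Over A = 89.6 km², depth = V / A = 49.3 mm.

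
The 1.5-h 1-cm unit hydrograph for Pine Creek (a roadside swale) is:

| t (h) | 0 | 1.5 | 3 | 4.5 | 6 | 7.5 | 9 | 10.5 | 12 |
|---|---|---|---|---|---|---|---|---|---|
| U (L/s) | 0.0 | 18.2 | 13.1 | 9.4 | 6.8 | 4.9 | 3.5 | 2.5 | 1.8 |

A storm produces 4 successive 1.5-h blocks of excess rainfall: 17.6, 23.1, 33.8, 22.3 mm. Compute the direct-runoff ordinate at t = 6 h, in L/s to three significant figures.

Q ≈ 119 L/s

By discrete convolution, Q_j = Σ (P_i / 10 mm) · U_{j−i}.
At t = 6 h (j=4): Q = (17.6/10)·6.8 + (23.1/10)·9.4 + (33.8/10)·13.1 + (22.3/10)·18.2 = 119 L/s.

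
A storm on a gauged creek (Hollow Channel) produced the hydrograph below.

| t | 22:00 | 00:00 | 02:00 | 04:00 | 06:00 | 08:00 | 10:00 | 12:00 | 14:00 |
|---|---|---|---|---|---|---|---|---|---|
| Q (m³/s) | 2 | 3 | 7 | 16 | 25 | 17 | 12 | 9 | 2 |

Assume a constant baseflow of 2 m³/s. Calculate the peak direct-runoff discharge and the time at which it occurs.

Q_p = 23.0 m³/s at t = 06:00

Subtracting baseflow gives direct-runoff ordinates: 0.0, 1.0, 5.0, 14.0, 23.0, 15.0, 10.0, 7.0, 0.0 m³/s.
The maximum is 23.0 m³/s, occurring at the reading for t = 06:00.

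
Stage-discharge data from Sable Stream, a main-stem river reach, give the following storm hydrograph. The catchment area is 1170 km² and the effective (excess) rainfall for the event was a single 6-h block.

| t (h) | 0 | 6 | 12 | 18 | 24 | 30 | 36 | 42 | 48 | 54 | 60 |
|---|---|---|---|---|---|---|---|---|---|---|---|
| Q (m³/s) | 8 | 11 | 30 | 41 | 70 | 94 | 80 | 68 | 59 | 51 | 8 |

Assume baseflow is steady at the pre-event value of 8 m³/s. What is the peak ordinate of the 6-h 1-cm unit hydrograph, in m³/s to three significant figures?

U_p ≈ 108 m³/s

Direct runoff: 0.0, 3.0, 22.0, 33.0, 62.0, 86.0, 72.0, 60.0, 51.0, 43.0, 0.0 m³/s; ΣQ_DR = 432.0 m³/s, peak = 86.0 m³/s.
Runoff depth d = ΣQ_DR·Δt / A = 432.0 × 21600 / (1170 km²) = 7.975 mm.
The 1-cm UH is the DRH scaled by (10 mm)/d, so U_p = 86.0 × 10/7.975 = 108 m³/s.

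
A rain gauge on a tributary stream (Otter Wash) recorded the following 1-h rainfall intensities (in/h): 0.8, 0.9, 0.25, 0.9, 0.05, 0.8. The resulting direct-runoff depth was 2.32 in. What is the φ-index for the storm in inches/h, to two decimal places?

φ ≈ 0.27 in/h

Only the 4 blocks with intensity above φ contribute runoff: 0.8, 0.9, 0.9, 0.8 in/h.
Σ(I−φ)·Δt = d  ⇒  (0.8+0.9+0.9+0.8 − 4φ)·1 = 2.32
φ = (3.400 − 2.32/1) / 4 = 0.27 in/h.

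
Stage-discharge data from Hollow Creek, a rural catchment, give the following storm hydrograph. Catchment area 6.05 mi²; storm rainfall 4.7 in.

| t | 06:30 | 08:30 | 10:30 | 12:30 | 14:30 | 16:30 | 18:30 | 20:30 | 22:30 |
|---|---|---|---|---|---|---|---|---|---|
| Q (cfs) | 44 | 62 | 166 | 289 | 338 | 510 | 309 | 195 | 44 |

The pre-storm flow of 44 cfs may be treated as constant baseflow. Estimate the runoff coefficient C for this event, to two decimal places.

C ≈ 0.17

ΣQ_DR = 1561 cfs; V = ΣQ_DR·Δt = 1.124 × 10^7 ft³.
Runoff depth d = V / A = 0.7996 in.
C = d / P = 0.7996 / 4.7 = 0.17.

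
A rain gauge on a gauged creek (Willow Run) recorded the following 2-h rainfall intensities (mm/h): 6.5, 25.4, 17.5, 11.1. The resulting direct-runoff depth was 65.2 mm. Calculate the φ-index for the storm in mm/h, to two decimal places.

Only the 3 blocks with intensity above φ contribute runoff: 25.4, 17.5, 11.1 mm/h.
Σ(I−φ)·Δt = d  ⇒  (25.4+17.5+11.1 − 3φ)·2 = 65.2
φ = (54.00 − 65.2/2) / 3 = 7.13 mm/h.

φ ≈ 7.13 mm/h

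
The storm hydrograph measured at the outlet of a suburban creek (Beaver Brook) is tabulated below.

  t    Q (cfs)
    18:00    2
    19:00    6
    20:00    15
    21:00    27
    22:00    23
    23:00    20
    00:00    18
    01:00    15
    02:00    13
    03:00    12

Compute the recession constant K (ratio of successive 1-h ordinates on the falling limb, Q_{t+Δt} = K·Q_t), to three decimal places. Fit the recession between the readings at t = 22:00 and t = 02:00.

K ≈ 0.867

Using the recession-limb readings at t = 22:00 and t = 02:00: Q falls from 23 to 13 cfs over 4 intervals.
K = (Q₂/Q₁)^(1/4) = (13/23)^(1/4) = 0.867.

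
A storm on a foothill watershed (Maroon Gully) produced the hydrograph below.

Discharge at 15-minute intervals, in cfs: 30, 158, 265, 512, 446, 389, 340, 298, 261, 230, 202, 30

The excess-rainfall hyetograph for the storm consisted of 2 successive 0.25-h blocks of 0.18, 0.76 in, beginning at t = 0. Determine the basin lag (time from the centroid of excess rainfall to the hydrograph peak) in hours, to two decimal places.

t_L ≈ 0.42 h

Centroid of excess rainfall: t_c = Σ P_i·t̄_i / ΣP_i = 0.3271 h (block centres at 0.125, 0.375 h).
Hydrograph peak occurs at t = 0.75 h, so basin lag t_L = 0.75 − 0.3271 = 0.42 h.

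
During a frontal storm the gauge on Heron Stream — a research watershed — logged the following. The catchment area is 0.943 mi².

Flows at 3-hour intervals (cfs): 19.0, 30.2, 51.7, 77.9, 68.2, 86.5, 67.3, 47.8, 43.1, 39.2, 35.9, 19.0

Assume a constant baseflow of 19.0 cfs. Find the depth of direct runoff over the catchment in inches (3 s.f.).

Direct runoff: 0.0, 11.2, 32.7, 58.9, 49.2, 67.5, 48.3, 28.8, 24.1, 20.2, 16.9, 0.0 cfs; ΣQ_DR = 357.8 cfs.
V = ΣQ_DR · Δt = 357.8 × 10800 s = 3.864 × 10^6 ft³.
Over A = 0.943 mi², depth = V / A = 1.76 in.

d ≈ 1.76 in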